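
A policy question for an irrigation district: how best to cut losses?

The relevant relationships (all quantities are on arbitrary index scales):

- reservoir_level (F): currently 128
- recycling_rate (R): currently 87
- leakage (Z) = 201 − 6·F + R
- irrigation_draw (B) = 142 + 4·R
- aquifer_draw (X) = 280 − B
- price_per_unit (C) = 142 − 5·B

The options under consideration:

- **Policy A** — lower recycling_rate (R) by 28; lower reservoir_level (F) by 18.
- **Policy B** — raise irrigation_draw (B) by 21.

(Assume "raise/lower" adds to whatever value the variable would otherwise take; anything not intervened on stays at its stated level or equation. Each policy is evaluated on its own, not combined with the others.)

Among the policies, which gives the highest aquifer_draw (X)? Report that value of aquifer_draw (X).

Policy A (R − 28, F − 18):
  R = 87 − 28 = 59
  B = 142 + 4·59 = 378
  X = 280 − 378 = -98
Policy B (B + 21):
  R = 87
  B = 142 + 4·87 (+21 from intervention) = 511
  X = 280 − 511 = -231
Comparing — Policy A: X=-98, Policy B: X=-231. Highest is -98 (Policy A).

-98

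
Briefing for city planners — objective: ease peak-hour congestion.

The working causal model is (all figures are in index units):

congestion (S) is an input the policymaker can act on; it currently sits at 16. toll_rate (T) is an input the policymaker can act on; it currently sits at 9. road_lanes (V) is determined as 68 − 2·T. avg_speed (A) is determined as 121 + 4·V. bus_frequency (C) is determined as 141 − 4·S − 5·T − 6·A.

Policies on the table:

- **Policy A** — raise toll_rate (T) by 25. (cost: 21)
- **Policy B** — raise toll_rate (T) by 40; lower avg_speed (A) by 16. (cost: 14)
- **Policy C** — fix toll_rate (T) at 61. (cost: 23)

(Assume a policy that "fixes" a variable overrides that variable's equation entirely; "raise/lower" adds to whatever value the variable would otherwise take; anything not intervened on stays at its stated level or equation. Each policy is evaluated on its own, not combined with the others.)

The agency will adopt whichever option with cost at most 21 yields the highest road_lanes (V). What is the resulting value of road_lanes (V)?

0

Policy A (T + 25):
  T = 9 + 25 = 34
  V = 68 − 2·34 = 0
Policy B (T + 40, A − 16):
  T = 9 + 40 = 49
  V = 68 − 2·49 = -30
Comparing — Policy A: V=0, Policy B: V=-30. Highest is 0 (Policy A).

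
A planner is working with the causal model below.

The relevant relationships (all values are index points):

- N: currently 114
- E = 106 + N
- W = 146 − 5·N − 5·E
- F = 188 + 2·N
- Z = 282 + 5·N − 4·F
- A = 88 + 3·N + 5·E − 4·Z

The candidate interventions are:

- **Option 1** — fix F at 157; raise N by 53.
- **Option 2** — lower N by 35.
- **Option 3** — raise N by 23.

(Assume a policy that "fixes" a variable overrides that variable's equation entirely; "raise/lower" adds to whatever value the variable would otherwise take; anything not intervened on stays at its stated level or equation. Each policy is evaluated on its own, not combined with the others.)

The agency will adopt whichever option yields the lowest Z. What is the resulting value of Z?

-881

Option 1 (F := 157, N + 53):
  N = 114 + 53 = 167
  F = 157
  Z = 282 + 5·167 − 4·157 = 489
Option 2 (N − 35):
  N = 114 − 35 = 79
  F = 188 + 2·79 = 346
  Z = 282 + 5·79 − 4·346 = -707
Option 3 (N + 23):
  N = 114 + 23 = 137
  F = 188 + 2·137 = 462
  Z = 282 + 5·137 − 4·462 = -881
Comparing — Option 1: Z=489, Option 2: Z=-707, Option 3: Z=-881. Lowest is -881 (Option 3).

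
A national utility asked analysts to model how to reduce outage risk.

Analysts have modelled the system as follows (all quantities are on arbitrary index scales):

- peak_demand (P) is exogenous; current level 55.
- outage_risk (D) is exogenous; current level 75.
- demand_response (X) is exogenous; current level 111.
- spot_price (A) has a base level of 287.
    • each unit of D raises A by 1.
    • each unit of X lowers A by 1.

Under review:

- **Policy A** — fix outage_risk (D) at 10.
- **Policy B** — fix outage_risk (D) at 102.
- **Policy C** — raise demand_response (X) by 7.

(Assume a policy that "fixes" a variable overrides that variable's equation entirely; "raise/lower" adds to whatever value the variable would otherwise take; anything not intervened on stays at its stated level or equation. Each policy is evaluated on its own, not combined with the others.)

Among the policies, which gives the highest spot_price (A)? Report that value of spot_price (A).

278

Policy A (D := 10):
  D = 10
  X = 111
  A = 287 + 10 − 111 = 186
Policy B (D := 102):
  D = 102
  X = 111
  A = 287 + 102 − 111 = 278
Policy C (X + 7):
  D = 75
  X = 111 + 7 = 118
  A = 287 + 75 − 118 = 244
Comparing — Policy A: A=186, Policy B: A=278, Policy C: A=244. Highest is 278 (Policy B).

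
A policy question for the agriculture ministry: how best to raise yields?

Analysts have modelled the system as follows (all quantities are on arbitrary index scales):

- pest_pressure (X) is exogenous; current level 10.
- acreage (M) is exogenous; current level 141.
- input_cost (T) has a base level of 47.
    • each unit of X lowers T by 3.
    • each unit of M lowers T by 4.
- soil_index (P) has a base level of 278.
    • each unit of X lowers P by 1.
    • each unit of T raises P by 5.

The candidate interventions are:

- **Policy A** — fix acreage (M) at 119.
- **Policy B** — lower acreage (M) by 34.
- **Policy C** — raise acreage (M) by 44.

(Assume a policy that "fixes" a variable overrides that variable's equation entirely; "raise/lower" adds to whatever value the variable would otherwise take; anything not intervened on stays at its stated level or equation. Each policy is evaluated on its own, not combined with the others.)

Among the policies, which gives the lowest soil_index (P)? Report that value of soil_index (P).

-3347

Policy A (M := 119):
  X = 10
  M = 119
  T = 47 − 3·10 − 4·119 = -459
  P = 278 − 10 + 5·(-459) = -2027
Policy B (M − 34):
  X = 10
  M = 141 − 34 = 107
  T = 47 − 3·10 − 4·107 = -411
  P = 278 − 10 + 5·(-411) = -1787
Policy C (M + 44):
  X = 10
  M = 141 + 44 = 185
  T = 47 − 3·10 − 4·185 = -723
  P = 278 − 10 + 5·(-723) = -3347
Comparing — Policy A: P=-2027, Policy B: P=-1787, Policy C: P=-3347. Lowest is -3347 (Policy C).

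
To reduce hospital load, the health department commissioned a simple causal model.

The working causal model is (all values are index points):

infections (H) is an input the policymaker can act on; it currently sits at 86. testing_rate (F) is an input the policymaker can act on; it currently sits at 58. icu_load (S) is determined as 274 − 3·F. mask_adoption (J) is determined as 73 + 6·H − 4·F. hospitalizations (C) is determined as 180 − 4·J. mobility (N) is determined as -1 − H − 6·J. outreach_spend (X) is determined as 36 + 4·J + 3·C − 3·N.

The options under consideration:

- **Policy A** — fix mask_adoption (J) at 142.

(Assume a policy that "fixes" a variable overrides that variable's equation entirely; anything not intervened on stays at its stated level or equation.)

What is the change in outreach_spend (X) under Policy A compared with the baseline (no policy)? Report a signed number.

-2150

Baseline:
  H = 86
  F = 58
  J = 73 + 6·86 − 4·58 = 357
  C = 180 − 4·357 = -1248
  N = -1 − 86 − 6·357 = -2229
  X = 36 + 4·357 + 3·(-1248) − 3·(-2229) = 4407
Policy A (J := 142):
  H = 86
  F = 58
  J = 142
  C = 180 − 4·142 = -388
  N = -1 − 86 − 6·142 = -939
  X = 36 + 4·142 + 3·(-388) − 3·(-939) = 2257
Change in X: 2257 − 4407 = -2150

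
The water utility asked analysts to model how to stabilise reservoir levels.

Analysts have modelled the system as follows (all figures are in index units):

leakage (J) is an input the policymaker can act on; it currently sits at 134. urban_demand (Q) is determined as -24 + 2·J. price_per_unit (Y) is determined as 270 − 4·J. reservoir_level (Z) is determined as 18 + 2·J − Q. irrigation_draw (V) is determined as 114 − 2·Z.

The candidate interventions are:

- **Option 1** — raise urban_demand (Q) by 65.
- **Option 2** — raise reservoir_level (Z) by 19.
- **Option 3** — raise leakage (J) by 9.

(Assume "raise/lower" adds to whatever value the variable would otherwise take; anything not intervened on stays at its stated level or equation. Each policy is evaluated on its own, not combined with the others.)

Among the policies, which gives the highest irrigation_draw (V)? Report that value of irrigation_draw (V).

160

Option 1 (Q + 65):
  J = 134
  Q = -24 + 2·134 (+65 from intervention) = 309
  Z = 18 + 2·134 − 309 = -23
  V = 114 − 2·(-23) = 160
Option 2 (Z + 19):
  J = 134
  Q = -24 + 2·134 = 244
  Z = 18 + 2·134 − 244 (+19 from intervention) = 61
  V = 114 − 2·61 = -8
Option 3 (J + 9):
  J = 134 + 9 = 143
  Q = -24 + 2·143 = 262
  Z = 18 + 2·143 − 262 = 42
  V = 114 − 2·42 = 30
Comparing — Option 1: V=160, Option 2: V=-8, Option 3: V=30. Highest is 160 (Option 1).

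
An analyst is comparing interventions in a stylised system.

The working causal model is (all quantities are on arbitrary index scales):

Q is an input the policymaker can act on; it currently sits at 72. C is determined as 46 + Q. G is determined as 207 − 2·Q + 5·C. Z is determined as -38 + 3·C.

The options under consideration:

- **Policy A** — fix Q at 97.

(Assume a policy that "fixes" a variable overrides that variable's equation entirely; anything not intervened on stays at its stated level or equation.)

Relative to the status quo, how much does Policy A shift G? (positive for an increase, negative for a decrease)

75

Baseline:
  Q = 72
  C = 46 + 72 = 118
  G = 207 − 2·72 + 5·118 = 653
Policy A (Q := 97):
  Q = 97
  C = 46 + 97 = 143
  G = 207 − 2·97 + 5·143 = 728
Change in G: 728 − 653 = 75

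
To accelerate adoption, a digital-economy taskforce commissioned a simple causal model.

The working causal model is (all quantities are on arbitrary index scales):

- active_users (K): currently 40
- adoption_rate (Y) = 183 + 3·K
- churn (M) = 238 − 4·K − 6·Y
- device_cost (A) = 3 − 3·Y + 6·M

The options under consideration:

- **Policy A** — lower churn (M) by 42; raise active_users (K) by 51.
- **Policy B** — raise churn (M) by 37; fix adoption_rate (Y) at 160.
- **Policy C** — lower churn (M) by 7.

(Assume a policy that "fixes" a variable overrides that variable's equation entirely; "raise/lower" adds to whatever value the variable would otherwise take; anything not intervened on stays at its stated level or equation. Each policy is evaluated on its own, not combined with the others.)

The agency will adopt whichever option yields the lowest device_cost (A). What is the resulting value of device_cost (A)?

Policy A (M − 42, K + 51):
  K = 40 + 51 = 91
  Y = 183 + 3·91 = 456
  M = 238 − 4·91 − 6·456 (−42 from intervention) = -2904
  A = 3 − 3·456 + 6·(-2904) = -18789
Policy B (M + 37, Y := 160):
  K = 40
  Y = 160
  M = 238 − 4·40 − 6·160 (+37 from intervention) = -845
  A = 3 − 3·160 + 6·(-845) = -5547
Policy C (M − 7):
  K = 40
  Y = 183 + 3·40 = 303
  M = 238 − 4·40 − 6·303 (−7 from intervention) = -1747
  A = 3 − 3·303 + 6·(-1747) = -11388
Comparing — Policy A: A=-18789, Policy B: A=-5547, Policy C: A=-11388. Lowest is -18789 (Policy A).

-18789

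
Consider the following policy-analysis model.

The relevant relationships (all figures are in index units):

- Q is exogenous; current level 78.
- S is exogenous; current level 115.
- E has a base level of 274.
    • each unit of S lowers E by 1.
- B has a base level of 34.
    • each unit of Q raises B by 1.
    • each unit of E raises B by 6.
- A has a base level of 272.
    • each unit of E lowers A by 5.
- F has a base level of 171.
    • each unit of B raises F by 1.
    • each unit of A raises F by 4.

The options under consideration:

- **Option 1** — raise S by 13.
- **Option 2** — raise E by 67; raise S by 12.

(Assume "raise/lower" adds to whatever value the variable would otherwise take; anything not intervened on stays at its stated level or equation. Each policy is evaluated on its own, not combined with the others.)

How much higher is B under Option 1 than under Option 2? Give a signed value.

-408

Option 1 (S + 13):
  Q = 78
  S = 115 + 13 = 128
  E = 274 − 128 = 146
  B = 34 + 78 + 6·146 = 988
Option 2 (E + 67, S + 12):
  Q = 78
  S = 115 + 12 = 127
  E = 274 − 127 (+67 from intervention) = 214
  B = 34 + 78 + 6·214 = 1396
B: 988 − 1396 = -408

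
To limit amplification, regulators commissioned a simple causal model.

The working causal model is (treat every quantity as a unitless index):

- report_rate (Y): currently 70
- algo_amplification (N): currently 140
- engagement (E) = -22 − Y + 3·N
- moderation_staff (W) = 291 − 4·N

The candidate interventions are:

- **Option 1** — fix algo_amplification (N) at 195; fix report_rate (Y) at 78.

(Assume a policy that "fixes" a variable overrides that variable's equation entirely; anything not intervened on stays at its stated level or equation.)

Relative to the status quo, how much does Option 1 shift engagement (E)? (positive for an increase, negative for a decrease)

Baseline:
  Y = 70
  N = 140
  E = -22 − 70 + 3·140 = 328
Option 1 (N := 195, Y := 78):
  Y = 78
  N = 195
  E = -22 − 78 + 3·195 = 485
Change in E: 485 − 328 = 157

157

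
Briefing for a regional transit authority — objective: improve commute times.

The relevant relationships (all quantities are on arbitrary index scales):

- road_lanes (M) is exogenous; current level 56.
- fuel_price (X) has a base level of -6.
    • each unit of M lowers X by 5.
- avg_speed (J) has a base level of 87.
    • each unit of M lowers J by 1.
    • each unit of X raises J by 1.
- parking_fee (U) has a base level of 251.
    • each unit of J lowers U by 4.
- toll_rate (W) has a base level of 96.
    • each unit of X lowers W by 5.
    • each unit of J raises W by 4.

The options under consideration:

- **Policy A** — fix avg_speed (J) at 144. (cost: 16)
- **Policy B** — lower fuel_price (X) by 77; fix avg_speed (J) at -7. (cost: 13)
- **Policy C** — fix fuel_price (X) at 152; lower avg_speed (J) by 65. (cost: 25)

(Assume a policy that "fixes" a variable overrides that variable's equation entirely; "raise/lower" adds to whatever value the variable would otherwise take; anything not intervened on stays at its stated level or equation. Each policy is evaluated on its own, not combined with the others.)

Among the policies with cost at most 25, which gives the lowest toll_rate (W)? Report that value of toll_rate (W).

-192

Policy A (J := 144):
  M = 56
  X = -6 − 5·56 = -286
  J = 144
  W = 96 − 5·(-286) + 4·144 = 2102
Policy B (X − 77, J := -7):
  M = 56
  X = -6 − 5·56 (−77 from intervention) = -363
  J = -7
  W = 96 − 5·(-363) + 4·(-7) = 1883
Policy C (X := 152, J − 65):
  M = 56
  X = 152
  J = 87 − 56 + 152 (−65 from intervention) = 118
  W = 96 − 5·152 + 4·118 = -192
Comparing — Policy A: W=2102, Policy B: W=1883, Policy C: W=-192. Lowest is -192 (Policy C).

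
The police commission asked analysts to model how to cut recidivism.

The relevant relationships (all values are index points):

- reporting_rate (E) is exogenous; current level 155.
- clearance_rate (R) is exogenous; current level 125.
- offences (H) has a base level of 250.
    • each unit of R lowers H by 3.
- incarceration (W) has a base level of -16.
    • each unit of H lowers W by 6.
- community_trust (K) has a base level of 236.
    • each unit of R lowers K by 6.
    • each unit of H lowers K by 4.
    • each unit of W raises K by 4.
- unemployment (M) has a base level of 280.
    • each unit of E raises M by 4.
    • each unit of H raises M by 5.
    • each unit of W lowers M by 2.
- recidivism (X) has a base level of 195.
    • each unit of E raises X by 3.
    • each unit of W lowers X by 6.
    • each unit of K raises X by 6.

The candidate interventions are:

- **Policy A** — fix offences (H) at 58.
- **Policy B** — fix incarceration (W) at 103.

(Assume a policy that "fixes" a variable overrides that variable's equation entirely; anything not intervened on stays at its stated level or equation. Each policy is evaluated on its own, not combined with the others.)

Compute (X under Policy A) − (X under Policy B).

Policy A (H := 58):
  E = 155
  R = 125
  H = 58
  W = -16 − 6·58 = -364
  K = 236 − 6·125 − 4·58 + 4·(-364) = -2202
  X = 195 + 3·155 − 6·(-364) + 6·(-2202) = -10368
Policy B (W := 103):
  E = 155
  R = 125
  H = 250 − 3·125 = -125
  W = 103
  K = 236 − 6·125 − 4·(-125) + 4·103 = 398
  X = 195 + 3·155 − 6·103 + 6·398 = 2430
X: -10368 − 2430 = -12798

-12798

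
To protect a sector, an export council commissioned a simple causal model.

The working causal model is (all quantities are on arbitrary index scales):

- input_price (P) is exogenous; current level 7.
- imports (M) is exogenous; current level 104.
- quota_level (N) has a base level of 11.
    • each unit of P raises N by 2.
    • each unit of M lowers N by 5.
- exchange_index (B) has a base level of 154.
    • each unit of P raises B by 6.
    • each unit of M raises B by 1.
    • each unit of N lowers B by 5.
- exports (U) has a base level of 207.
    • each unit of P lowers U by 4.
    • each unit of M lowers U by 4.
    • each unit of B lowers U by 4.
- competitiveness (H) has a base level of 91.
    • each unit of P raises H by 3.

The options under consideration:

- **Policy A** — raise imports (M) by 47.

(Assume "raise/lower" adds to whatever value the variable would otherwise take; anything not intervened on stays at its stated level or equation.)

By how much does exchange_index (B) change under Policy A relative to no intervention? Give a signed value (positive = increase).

Baseline:
  P = 7
  M = 104
  N = 11 + 2·7 − 5·104 = -495
  B = 154 + 6·7 + 104 − 5·(-495) = 2775
Policy A (M + 47):
  P = 7
  M = 104 + 47 = 151
  N = 11 + 2·7 − 5·151 = -730
  B = 154 + 6·7 + 151 − 5·(-730) = 3997
Change in B: 3997 − 2775 = 1222

1222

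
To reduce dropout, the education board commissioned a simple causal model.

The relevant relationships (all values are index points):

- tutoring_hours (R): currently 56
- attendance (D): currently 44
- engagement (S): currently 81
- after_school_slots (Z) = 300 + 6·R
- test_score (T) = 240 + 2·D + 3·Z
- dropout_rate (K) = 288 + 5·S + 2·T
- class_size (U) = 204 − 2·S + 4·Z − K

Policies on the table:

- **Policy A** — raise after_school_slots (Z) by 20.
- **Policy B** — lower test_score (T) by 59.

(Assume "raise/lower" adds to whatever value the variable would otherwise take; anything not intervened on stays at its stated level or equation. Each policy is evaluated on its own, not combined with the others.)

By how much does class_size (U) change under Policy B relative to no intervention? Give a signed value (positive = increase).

118

Baseline:
  R = 56
  D = 44
  S = 81
  Z = 300 + 6·56 = 636
  T = 240 + 2·44 + 3·636 = 2236
  K = 288 + 5·81 + 2·2236 = 5165
  U = 204 − 2·81 + 4·636 − 5165 = -2579
Policy B (T − 59):
  R = 56
  D = 44
  S = 81
  Z = 300 + 6·56 = 636
  T = 240 + 2·44 + 3·636 (−59 from intervention) = 2177
  K = 288 + 5·81 + 2·2177 = 5047
  U = 204 − 2·81 + 4·636 − 5047 = -2461
Change in U: -2461 − (-2579) = 118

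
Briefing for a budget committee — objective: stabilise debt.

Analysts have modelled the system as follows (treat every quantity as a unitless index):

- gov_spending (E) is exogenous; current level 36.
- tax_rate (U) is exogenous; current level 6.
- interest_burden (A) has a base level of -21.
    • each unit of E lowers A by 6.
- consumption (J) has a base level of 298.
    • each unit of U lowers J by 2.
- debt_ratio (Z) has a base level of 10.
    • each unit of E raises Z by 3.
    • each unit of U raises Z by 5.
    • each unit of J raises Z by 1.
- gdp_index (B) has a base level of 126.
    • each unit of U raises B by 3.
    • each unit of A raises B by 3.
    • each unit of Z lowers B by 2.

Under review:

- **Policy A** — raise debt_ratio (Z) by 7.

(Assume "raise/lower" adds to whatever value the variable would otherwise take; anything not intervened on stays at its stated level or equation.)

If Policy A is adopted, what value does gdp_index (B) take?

Policy A (Z + 7):
  E = 36
  U = 6
  A = -21 − 6·36 = -237
  J = 298 − 2·6 = 286
  Z = 10 + 3·36 + 5·6 + 286 (+7 from intervention) = 441
  B = 126 + 3·6 + 3·(-237) − 2·441 = -1449

-1449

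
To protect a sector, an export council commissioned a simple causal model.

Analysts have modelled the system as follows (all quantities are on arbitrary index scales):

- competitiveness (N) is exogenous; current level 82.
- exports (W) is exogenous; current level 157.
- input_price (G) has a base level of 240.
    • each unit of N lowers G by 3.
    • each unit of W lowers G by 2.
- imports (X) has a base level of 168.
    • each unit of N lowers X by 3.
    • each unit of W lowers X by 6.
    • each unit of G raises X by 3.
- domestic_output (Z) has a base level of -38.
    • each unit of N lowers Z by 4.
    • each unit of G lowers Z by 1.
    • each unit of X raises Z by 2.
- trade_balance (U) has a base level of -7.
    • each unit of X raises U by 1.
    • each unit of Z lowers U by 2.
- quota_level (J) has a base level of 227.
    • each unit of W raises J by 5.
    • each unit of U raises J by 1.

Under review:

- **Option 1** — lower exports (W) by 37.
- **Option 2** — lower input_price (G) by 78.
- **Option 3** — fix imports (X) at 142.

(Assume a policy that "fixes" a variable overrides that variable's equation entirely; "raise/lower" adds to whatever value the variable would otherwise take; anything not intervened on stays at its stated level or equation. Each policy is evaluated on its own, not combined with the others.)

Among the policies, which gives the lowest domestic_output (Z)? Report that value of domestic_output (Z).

-4396

Option 1 (W − 37):
  N = 82
  W = 157 − 37 = 120
  G = 240 − 3·82 − 2·120 = -246
  X = 168 − 3·82 − 6·120 + 3·(-246) = -1536
  Z = -38 − 4·82 − (-246) + 2·(-1536) = -3192
Option 2 (G − 78):
  N = 82
  W = 157
  G = 240 − 3·82 − 2·157 (−78 from intervention) = -398
  X = 168 − 3·82 − 6·157 + 3·(-398) = -2214
  Z = -38 − 4·82 − (-398) + 2·(-2214) = -4396
Option 3 (X := 142):
  N = 82
  W = 157
  G = 240 − 3·82 − 2·157 = -320
  X = 142
  Z = -38 − 4·82 − (-320) + 2·142 = 238
Comparing — Option 1: Z=-3192, Option 2: Z=-4396, Option 3: Z=238. Lowest is -4396 (Option 2).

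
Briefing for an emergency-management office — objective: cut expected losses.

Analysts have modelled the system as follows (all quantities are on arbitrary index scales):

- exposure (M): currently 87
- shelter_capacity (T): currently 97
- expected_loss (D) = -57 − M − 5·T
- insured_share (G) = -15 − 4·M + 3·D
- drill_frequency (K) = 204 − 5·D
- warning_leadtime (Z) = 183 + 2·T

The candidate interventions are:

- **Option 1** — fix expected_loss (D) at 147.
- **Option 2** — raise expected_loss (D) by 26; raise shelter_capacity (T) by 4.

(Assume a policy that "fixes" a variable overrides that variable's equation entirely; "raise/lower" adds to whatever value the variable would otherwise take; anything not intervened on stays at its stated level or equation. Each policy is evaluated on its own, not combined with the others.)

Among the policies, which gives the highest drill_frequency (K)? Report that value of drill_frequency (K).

Option 1 (D := 147):
  M = 87
  T = 97
  D = 147
  K = 204 − 5·147 = -531
Option 2 (D + 26, T + 4):
  M = 87
  T = 97 + 4 = 101
  D = -57 − 87 − 5·101 (+26 from intervention) = -623
  K = 204 − 5·(-623) = 3319
Comparing — Option 1: K=-531, Option 2: K=3319. Highest is 3319 (Option 2).

3319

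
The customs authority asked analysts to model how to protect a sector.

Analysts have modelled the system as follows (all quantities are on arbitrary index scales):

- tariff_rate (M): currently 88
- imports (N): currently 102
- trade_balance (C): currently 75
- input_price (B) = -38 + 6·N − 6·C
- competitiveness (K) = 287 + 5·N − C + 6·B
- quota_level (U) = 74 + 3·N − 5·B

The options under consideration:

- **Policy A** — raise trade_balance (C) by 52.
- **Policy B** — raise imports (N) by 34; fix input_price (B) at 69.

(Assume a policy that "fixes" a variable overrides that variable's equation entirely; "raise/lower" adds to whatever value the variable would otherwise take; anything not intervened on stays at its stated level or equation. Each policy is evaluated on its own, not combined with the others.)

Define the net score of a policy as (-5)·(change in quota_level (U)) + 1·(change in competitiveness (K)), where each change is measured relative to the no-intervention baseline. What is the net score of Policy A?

-9724

Baseline:
  N = 102
  C = 75
  B = -38 + 6·102 − 6·75 = 124
  K = 287 + 5·102 − 75 + 6·124 = 1466
  U = 74 + 3·102 − 5·124 = -240
Policy A (C + 52):
  N = 102
  C = 75 + 52 = 127
  B = -38 + 6·102 − 6·127 = -188
  K = 287 + 5·102 − 127 + 6·(-188) = -458
  U = 74 + 3·102 − 5·(-188) = 1320
ΔU = 1320 − (-240) = 1560; ΔK = -458 − 1466 = -1924
Score = (-5)·1560 + 1·(-1924) = -9724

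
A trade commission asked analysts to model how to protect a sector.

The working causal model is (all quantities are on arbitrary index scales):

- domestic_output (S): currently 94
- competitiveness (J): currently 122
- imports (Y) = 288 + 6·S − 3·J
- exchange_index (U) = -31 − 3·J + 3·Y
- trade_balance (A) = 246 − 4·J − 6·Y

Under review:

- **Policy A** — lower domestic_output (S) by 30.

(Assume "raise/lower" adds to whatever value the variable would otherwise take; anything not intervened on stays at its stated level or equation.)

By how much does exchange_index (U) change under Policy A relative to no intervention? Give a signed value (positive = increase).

Baseline:
  S = 94
  J = 122
  Y = 288 + 6·94 − 3·122 = 486
  U = -31 − 3·122 + 3·486 = 1061
Policy A (S − 30):
  S = 94 − 30 = 64
  J = 122
  Y = 288 + 6·64 − 3·122 = 306
  U = -31 − 3·122 + 3·306 = 521
Change in U: 521 − 1061 = -540

-540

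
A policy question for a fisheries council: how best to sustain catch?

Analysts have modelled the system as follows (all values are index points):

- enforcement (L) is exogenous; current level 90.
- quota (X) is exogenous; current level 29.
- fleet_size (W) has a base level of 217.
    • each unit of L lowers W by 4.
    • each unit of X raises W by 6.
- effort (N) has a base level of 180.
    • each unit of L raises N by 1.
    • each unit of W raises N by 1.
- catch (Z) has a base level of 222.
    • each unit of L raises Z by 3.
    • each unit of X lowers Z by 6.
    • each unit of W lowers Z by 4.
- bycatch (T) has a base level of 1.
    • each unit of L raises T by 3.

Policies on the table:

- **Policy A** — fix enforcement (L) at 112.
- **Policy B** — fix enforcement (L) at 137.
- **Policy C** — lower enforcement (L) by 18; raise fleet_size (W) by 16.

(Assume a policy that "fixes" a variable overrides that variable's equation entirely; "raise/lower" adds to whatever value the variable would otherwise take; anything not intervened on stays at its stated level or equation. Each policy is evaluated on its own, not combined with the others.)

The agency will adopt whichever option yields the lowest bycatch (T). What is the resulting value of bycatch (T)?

Policy A (L := 112):
  L = 112
  T = 1 + 3·112 = 337
Policy B (L := 137):
  L = 137
  T = 1 + 3·137 = 412
Policy C (L − 18, W + 16):
  L = 90 − 18 = 72
  T = 1 + 3·72 = 217
Comparing — Policy A: T=337, Policy B: T=412, Policy C: T=217. Lowest is 217 (Policy C).

217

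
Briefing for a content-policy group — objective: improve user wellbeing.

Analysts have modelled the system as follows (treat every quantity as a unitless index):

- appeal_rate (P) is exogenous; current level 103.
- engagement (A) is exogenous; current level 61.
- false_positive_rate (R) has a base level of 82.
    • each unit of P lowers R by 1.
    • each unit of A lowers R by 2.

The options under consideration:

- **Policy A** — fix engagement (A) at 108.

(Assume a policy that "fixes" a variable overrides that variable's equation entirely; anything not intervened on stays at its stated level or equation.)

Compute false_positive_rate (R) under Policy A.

-237

Policy A (A := 108):
  P = 103
  A = 108
  R = 82 − 103 − 2·108 = -237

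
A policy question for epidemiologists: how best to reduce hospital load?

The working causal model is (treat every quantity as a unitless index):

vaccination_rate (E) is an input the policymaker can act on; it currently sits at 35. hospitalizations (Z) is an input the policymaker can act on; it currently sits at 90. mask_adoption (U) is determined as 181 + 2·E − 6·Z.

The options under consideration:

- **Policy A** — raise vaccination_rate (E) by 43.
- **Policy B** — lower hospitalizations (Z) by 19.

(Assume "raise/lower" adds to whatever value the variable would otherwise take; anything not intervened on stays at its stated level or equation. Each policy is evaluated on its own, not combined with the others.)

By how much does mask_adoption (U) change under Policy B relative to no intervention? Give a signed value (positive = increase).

114

Baseline:
  E = 35
  Z = 90
  U = 181 + 2·35 − 6·90 = -289
Policy B (Z − 19):
  E = 35
  Z = 90 − 19 = 71
  U = 181 + 2·35 − 6·71 = -175
Change in U: -175 − (-289) = 114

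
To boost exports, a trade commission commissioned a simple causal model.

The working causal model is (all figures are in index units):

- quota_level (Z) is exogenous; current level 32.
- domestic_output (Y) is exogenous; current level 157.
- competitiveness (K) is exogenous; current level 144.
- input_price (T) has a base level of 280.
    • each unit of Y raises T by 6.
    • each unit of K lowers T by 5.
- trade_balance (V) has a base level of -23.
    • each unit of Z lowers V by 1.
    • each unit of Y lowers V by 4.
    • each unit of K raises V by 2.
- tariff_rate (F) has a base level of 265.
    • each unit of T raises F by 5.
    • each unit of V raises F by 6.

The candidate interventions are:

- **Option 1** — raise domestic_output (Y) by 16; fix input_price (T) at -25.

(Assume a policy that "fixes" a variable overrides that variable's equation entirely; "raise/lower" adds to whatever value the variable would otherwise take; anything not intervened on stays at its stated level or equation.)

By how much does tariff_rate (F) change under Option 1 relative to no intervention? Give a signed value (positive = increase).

Baseline:
  Z = 32
  Y = 157
  K = 144
  T = 280 + 6·157 − 5·144 = 502
  V = -23 − 32 − 4·157 + 2·144 = -395
  F = 265 + 5·502 + 6·(-395) = 405
Option 1 (Y + 16, T := -25):
  Z = 32
  Y = 157 + 16 = 173
  K = 144
  T = -25
  V = -23 − 32 − 4·173 + 2·144 = -459
  F = 265 + 5·(-25) + 6·(-459) = -2614
Change in F: -2614 − 405 = -3019

-3019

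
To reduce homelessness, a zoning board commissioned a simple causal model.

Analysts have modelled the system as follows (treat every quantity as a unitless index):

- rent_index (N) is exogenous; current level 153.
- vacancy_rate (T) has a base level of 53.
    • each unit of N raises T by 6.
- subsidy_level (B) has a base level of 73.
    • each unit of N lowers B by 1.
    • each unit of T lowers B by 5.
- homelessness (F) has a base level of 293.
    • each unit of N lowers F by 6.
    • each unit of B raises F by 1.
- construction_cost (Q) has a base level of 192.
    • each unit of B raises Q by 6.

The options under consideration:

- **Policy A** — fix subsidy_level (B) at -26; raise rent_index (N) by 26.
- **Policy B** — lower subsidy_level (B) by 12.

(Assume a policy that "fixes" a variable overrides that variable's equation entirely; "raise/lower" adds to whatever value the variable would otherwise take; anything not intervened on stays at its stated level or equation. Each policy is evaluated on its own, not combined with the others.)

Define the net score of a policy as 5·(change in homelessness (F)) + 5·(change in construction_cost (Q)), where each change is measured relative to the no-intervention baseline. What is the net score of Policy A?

Baseline:
  N = 153
  T = 53 + 6·153 = 971
  B = 73 − 153 − 5·971 = -4935
  F = 293 − 6·153 + (-4935) = -5560
  Q = 192 + 6·(-4935) = -29418
Policy A (B := -26, N + 26):
  N = 153 + 26 = 179
  T = 53 + 6·179 = 1127
  B = -26
  F = 293 − 6·179 + (-26) = -807
  Q = 192 + 6·(-26) = 36
ΔF = -807 − (-5560) = 4753; ΔQ = 36 − (-29418) = 29454
Score = 5·4753 + 5·29454 = 171035

171035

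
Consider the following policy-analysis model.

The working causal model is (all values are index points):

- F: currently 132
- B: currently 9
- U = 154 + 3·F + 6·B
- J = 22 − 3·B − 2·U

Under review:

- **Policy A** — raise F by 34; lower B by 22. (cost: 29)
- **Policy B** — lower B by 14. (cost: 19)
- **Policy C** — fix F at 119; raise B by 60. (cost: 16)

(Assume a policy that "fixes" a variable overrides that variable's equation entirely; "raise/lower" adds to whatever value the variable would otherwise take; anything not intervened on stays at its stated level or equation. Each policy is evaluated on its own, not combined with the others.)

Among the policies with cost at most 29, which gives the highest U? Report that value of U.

925

Policy A (F + 34, B − 22):
  F = 132 + 34 = 166
  B = 9 − 22 = -13
  U = 154 + 3·166 + 6·(-13) = 574
Policy B (B − 14):
  F = 132
  B = 9 − 14 = -5
  U = 154 + 3·132 + 6·(-5) = 520
Policy C (F := 119, B + 60):
  F = 119
  B = 9 + 60 = 69
  U = 154 + 3·119 + 6·69 = 925
Comparing — Policy A: U=574, Policy B: U=520, Policy C: U=925. Highest is 925 (Policy C).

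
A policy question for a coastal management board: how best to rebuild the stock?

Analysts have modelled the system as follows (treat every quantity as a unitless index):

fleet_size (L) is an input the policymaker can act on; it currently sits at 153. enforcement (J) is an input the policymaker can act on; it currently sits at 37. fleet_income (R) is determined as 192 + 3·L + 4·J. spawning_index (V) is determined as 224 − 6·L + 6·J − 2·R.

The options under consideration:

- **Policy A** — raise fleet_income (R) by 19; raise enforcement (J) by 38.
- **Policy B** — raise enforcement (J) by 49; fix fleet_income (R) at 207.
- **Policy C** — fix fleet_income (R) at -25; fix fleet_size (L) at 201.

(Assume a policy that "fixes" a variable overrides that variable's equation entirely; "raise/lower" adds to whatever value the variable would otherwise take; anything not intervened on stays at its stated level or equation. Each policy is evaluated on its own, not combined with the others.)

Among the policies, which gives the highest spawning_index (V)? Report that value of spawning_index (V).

-592

Policy A (R + 19, J + 38):
  L = 153
  J = 37 + 38 = 75
  R = 192 + 3·153 + 4·75 (+19 from intervention) = 970
  V = 224 − 6·153 + 6·75 − 2·970 = -2184
Policy B (J + 49, R := 207):
  L = 153
  J = 37 + 49 = 86
  R = 207
  V = 224 − 6·153 + 6·86 − 2·207 = -592
Policy C (R := -25, L := 201):
  L = 201
  J = 37
  R = -25
  V = 224 − 6·201 + 6·37 − 2·(-25) = -710
Comparing — Policy A: V=-2184, Policy B: V=-592, Policy C: V=-710. Highest is -592 (Policy B).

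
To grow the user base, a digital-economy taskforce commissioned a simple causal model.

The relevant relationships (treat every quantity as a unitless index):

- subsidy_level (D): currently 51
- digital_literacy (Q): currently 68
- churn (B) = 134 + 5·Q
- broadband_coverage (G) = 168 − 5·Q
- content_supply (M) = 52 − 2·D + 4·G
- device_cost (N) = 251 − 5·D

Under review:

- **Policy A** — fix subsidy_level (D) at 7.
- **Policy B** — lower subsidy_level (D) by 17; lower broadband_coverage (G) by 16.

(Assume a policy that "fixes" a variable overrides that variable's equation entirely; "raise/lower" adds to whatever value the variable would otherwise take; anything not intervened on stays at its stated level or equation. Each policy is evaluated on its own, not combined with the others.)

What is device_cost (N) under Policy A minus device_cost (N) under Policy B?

Policy A (D := 7):
  D = 7
  N = 251 − 5·7 = 216
Policy B (D − 17, G − 16):
  D = 51 − 17 = 34
  N = 251 − 5·34 = 81
N: 216 − 81 = 135

135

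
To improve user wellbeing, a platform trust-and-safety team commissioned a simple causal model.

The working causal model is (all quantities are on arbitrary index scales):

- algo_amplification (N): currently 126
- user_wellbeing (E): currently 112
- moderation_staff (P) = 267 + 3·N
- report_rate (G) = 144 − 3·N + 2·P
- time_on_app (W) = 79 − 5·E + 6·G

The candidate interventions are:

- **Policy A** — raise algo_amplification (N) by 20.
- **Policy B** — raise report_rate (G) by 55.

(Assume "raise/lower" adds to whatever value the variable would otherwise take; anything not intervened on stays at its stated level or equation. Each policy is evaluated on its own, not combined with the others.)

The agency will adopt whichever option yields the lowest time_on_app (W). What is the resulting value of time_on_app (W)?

Policy A (N + 20):
  N = 126 + 20 = 146
  E = 112
  P = 267 + 3·146 = 705
  G = 144 − 3·146 + 2·705 = 1116
  W = 79 − 5·112 + 6·1116 = 6215
Policy B (G + 55):
  N = 126
  E = 112
  P = 267 + 3·126 = 645
  G = 144 − 3·126 + 2·645 (+55 from intervention) = 1111
  W = 79 − 5·112 + 6·1111 = 6185
Comparing — Policy A: W=6215, Policy B: W=6185. Lowest is 6185 (Policy B).

6185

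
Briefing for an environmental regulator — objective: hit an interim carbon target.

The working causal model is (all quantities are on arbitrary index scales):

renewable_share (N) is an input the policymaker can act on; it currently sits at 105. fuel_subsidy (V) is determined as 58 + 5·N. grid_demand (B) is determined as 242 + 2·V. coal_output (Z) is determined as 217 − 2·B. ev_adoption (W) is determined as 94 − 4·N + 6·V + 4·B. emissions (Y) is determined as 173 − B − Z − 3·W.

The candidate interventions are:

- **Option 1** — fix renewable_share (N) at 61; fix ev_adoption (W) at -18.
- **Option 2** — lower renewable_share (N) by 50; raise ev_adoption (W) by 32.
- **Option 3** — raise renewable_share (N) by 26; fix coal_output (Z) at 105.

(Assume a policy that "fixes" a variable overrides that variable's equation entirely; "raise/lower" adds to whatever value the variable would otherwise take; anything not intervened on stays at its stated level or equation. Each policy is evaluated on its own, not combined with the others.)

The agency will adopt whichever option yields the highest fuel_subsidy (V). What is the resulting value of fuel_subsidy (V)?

713

Option 1 (N := 61, W := -18):
  N = 61
  V = 58 + 5·61 = 363
Option 2 (N − 50, W + 32):
  N = 105 − 50 = 55
  V = 58 + 5·55 = 333
Option 3 (N + 26, Z := 105):
  N = 105 + 26 = 131
  V = 58 + 5·131 = 713
Comparing — Option 1: V=363, Option 2: V=333, Option 3: V=713. Highest is 713 (Option 3).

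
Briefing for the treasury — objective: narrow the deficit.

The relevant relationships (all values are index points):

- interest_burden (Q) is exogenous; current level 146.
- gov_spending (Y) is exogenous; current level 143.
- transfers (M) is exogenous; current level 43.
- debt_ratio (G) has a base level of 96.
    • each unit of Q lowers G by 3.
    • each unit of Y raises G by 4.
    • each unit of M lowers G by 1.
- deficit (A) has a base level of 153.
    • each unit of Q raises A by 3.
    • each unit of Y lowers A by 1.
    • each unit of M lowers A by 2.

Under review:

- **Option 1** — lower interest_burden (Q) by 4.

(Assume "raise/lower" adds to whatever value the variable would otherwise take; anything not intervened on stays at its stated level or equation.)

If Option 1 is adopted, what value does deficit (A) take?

350

Option 1 (Q − 4):
  Q = 146 − 4 = 142
  Y = 143
  M = 43
  A = 153 + 3·142 − 143 − 2·43 = 350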